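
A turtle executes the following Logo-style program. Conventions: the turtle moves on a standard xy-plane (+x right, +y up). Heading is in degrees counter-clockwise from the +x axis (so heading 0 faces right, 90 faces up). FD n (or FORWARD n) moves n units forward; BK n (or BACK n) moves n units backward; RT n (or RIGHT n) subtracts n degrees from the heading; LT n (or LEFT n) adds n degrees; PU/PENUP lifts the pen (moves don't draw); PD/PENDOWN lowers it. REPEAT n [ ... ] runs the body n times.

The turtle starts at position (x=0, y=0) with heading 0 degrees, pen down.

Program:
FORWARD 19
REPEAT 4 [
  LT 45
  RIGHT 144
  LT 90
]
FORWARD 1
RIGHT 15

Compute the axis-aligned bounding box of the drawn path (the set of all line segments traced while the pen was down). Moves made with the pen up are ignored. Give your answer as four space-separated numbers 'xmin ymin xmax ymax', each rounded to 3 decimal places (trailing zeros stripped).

Executing turtle program step by step:
Start: pos=(0,0), heading=0, pen down
FD 19: (0,0) -> (19,0) [heading=0, draw]
REPEAT 4 [
  -- iteration 1/4 --
  LT 45: heading 0 -> 45
  RT 144: heading 45 -> 261
  LT 90: heading 261 -> 351
  -- iteration 2/4 --
  LT 45: heading 351 -> 36
  RT 144: heading 36 -> 252
  LT 90: heading 252 -> 342
  -- iteration 3/4 --
  LT 45: heading 342 -> 27
  RT 144: heading 27 -> 243
  LT 90: heading 243 -> 333
  -- iteration 4/4 --
  LT 45: heading 333 -> 18
  RT 144: heading 18 -> 234
  LT 90: heading 234 -> 324
]
FD 1: (19,0) -> (19.809,-0.588) [heading=324, draw]
RT 15: heading 324 -> 309
Final: pos=(19.809,-0.588), heading=309, 2 segment(s) drawn

Segment endpoints: x in {0, 19, 19.809}, y in {-0.588, 0}
xmin=0, ymin=-0.588, xmax=19.809, ymax=0

Answer: 0 -0.588 19.809 0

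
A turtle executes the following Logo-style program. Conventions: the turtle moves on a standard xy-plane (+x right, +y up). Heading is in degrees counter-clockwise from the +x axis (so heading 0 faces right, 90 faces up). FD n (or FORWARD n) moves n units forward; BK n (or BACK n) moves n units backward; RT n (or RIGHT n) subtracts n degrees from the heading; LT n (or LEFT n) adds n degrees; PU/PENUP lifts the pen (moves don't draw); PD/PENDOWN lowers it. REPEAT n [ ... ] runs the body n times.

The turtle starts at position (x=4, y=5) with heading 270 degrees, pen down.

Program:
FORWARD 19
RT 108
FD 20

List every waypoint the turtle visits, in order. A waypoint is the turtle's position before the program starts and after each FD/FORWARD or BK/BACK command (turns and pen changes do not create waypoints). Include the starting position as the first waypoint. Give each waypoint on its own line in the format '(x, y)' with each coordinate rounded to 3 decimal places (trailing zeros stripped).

Executing turtle program step by step:
Start: pos=(4,5), heading=270, pen down
FD 19: (4,5) -> (4,-14) [heading=270, draw]
RT 108: heading 270 -> 162
FD 20: (4,-14) -> (-15.021,-7.82) [heading=162, draw]
Final: pos=(-15.021,-7.82), heading=162, 2 segment(s) drawn
Waypoints (3 total):
(4, 5)
(4, -14)
(-15.021, -7.82)

Answer: (4, 5)
(4, -14)
(-15.021, -7.82)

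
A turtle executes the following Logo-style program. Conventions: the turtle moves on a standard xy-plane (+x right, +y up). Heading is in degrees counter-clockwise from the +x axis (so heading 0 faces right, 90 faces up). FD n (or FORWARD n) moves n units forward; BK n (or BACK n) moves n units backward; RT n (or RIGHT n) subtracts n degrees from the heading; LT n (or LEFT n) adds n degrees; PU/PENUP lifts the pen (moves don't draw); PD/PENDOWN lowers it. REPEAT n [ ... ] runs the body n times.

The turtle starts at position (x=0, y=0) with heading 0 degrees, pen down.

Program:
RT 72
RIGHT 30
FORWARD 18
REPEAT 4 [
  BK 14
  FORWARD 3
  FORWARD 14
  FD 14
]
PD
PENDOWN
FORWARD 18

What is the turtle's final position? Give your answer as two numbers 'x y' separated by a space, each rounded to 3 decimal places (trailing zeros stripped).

Answer: -21.623 -101.727

Derivation:
Executing turtle program step by step:
Start: pos=(0,0), heading=0, pen down
RT 72: heading 0 -> 288
RT 30: heading 288 -> 258
FD 18: (0,0) -> (-3.742,-17.607) [heading=258, draw]
REPEAT 4 [
  -- iteration 1/4 --
  BK 14: (-3.742,-17.607) -> (-0.832,-3.913) [heading=258, draw]
  FD 3: (-0.832,-3.913) -> (-1.455,-6.847) [heading=258, draw]
  FD 14: (-1.455,-6.847) -> (-4.366,-20.541) [heading=258, draw]
  FD 14: (-4.366,-20.541) -> (-7.277,-34.235) [heading=258, draw]
  -- iteration 2/4 --
  BK 14: (-7.277,-34.235) -> (-4.366,-20.541) [heading=258, draw]
  FD 3: (-4.366,-20.541) -> (-4.99,-23.476) [heading=258, draw]
  FD 14: (-4.99,-23.476) -> (-7.901,-37.17) [heading=258, draw]
  FD 14: (-7.901,-37.17) -> (-10.811,-50.864) [heading=258, draw]
  -- iteration 3/4 --
  BK 14: (-10.811,-50.864) -> (-7.901,-37.17) [heading=258, draw]
  FD 3: (-7.901,-37.17) -> (-8.524,-40.104) [heading=258, draw]
  FD 14: (-8.524,-40.104) -> (-11.435,-53.798) [heading=258, draw]
  FD 14: (-11.435,-53.798) -> (-14.346,-67.492) [heading=258, draw]
  -- iteration 4/4 --
  BK 14: (-14.346,-67.492) -> (-11.435,-53.798) [heading=258, draw]
  FD 3: (-11.435,-53.798) -> (-12.059,-56.733) [heading=258, draw]
  FD 14: (-12.059,-56.733) -> (-14.97,-70.427) [heading=258, draw]
  FD 14: (-14.97,-70.427) -> (-17.88,-84.121) [heading=258, draw]
]
PD: pen down
PD: pen down
FD 18: (-17.88,-84.121) -> (-21.623,-101.727) [heading=258, draw]
Final: pos=(-21.623,-101.727), heading=258, 18 segment(s) drawn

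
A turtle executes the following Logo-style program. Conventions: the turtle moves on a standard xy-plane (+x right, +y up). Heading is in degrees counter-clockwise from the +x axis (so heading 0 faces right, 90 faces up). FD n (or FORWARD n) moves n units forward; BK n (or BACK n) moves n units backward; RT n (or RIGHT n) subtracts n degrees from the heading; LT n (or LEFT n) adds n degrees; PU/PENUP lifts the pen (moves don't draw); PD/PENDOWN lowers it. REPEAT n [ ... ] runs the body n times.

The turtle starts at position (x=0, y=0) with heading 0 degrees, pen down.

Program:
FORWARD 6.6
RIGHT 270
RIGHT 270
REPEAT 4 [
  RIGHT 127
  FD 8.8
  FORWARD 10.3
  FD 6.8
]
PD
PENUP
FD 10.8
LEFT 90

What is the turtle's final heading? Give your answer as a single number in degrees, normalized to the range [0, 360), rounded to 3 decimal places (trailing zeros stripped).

Answer: 122

Derivation:
Executing turtle program step by step:
Start: pos=(0,0), heading=0, pen down
FD 6.6: (0,0) -> (6.6,0) [heading=0, draw]
RT 270: heading 0 -> 90
RT 270: heading 90 -> 180
REPEAT 4 [
  -- iteration 1/4 --
  RT 127: heading 180 -> 53
  FD 8.8: (6.6,0) -> (11.896,7.028) [heading=53, draw]
  FD 10.3: (11.896,7.028) -> (18.095,15.254) [heading=53, draw]
  FD 6.8: (18.095,15.254) -> (22.187,20.685) [heading=53, draw]
  -- iteration 2/4 --
  RT 127: heading 53 -> 286
  FD 8.8: (22.187,20.685) -> (24.613,12.226) [heading=286, draw]
  FD 10.3: (24.613,12.226) -> (27.452,2.325) [heading=286, draw]
  FD 6.8: (27.452,2.325) -> (29.326,-4.212) [heading=286, draw]
  -- iteration 3/4 --
  RT 127: heading 286 -> 159
  FD 8.8: (29.326,-4.212) -> (21.111,-1.058) [heading=159, draw]
  FD 10.3: (21.111,-1.058) -> (11.495,2.633) [heading=159, draw]
  FD 6.8: (11.495,2.633) -> (5.146,5.07) [heading=159, draw]
  -- iteration 4/4 --
  RT 127: heading 159 -> 32
  FD 8.8: (5.146,5.07) -> (12.609,9.733) [heading=32, draw]
  FD 10.3: (12.609,9.733) -> (21.344,15.191) [heading=32, draw]
  FD 6.8: (21.344,15.191) -> (27.111,18.795) [heading=32, draw]
]
PD: pen down
PU: pen up
FD 10.8: (27.111,18.795) -> (36.27,24.518) [heading=32, move]
LT 90: heading 32 -> 122
Final: pos=(36.27,24.518), heading=122, 13 segment(s) drawn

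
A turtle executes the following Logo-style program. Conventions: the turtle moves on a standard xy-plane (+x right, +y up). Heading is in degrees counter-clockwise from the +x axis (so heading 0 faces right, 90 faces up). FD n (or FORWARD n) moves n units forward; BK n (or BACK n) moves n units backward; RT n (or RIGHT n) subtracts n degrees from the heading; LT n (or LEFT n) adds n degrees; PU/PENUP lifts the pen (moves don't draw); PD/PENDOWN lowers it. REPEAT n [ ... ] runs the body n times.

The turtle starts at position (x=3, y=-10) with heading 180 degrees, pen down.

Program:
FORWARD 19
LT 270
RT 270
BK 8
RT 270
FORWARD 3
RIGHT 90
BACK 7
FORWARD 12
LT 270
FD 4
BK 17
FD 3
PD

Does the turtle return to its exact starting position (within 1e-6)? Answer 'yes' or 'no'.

Executing turtle program step by step:
Start: pos=(3,-10), heading=180, pen down
FD 19: (3,-10) -> (-16,-10) [heading=180, draw]
LT 270: heading 180 -> 90
RT 270: heading 90 -> 180
BK 8: (-16,-10) -> (-8,-10) [heading=180, draw]
RT 270: heading 180 -> 270
FD 3: (-8,-10) -> (-8,-13) [heading=270, draw]
RT 90: heading 270 -> 180
BK 7: (-8,-13) -> (-1,-13) [heading=180, draw]
FD 12: (-1,-13) -> (-13,-13) [heading=180, draw]
LT 270: heading 180 -> 90
FD 4: (-13,-13) -> (-13,-9) [heading=90, draw]
BK 17: (-13,-9) -> (-13,-26) [heading=90, draw]
FD 3: (-13,-26) -> (-13,-23) [heading=90, draw]
PD: pen down
Final: pos=(-13,-23), heading=90, 8 segment(s) drawn

Start position: (3, -10)
Final position: (-13, -23)
Distance = 20.616; >= 1e-6 -> NOT closed

Answer: no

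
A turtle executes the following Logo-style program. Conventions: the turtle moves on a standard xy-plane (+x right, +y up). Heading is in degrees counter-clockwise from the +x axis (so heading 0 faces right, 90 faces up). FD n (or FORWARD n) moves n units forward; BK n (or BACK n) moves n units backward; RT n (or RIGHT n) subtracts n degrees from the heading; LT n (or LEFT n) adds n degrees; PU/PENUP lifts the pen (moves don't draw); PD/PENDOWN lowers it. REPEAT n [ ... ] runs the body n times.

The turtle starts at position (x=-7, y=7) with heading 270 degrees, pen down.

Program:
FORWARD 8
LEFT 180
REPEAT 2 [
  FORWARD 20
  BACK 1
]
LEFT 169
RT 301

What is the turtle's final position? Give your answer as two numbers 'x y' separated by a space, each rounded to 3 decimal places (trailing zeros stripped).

Executing turtle program step by step:
Start: pos=(-7,7), heading=270, pen down
FD 8: (-7,7) -> (-7,-1) [heading=270, draw]
LT 180: heading 270 -> 90
REPEAT 2 [
  -- iteration 1/2 --
  FD 20: (-7,-1) -> (-7,19) [heading=90, draw]
  BK 1: (-7,19) -> (-7,18) [heading=90, draw]
  -- iteration 2/2 --
  FD 20: (-7,18) -> (-7,38) [heading=90, draw]
  BK 1: (-7,38) -> (-7,37) [heading=90, draw]
]
LT 169: heading 90 -> 259
RT 301: heading 259 -> 318
Final: pos=(-7,37), heading=318, 5 segment(s) drawn

Answer: -7 37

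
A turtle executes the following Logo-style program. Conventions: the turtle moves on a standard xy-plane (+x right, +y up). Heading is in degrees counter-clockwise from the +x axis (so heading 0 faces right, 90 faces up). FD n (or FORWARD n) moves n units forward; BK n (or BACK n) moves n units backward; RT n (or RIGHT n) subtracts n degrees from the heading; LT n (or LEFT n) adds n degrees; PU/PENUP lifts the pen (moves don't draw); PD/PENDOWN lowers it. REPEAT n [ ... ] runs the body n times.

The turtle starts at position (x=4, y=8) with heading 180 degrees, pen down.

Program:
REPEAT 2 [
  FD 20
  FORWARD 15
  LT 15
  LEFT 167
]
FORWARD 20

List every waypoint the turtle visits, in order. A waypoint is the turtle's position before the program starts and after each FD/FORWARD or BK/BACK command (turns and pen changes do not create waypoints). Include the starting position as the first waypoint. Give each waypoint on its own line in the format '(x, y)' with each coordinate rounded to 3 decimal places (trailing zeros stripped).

Executing turtle program step by step:
Start: pos=(4,8), heading=180, pen down
REPEAT 2 [
  -- iteration 1/2 --
  FD 20: (4,8) -> (-16,8) [heading=180, draw]
  FD 15: (-16,8) -> (-31,8) [heading=180, draw]
  LT 15: heading 180 -> 195
  LT 167: heading 195 -> 2
  -- iteration 2/2 --
  FD 20: (-31,8) -> (-11.012,8.698) [heading=2, draw]
  FD 15: (-11.012,8.698) -> (3.979,9.221) [heading=2, draw]
  LT 15: heading 2 -> 17
  LT 167: heading 17 -> 184
]
FD 20: (3.979,9.221) -> (-15.973,7.826) [heading=184, draw]
Final: pos=(-15.973,7.826), heading=184, 5 segment(s) drawn
Waypoints (6 total):
(4, 8)
(-16, 8)
(-31, 8)
(-11.012, 8.698)
(3.979, 9.221)
(-15.973, 7.826)

Answer: (4, 8)
(-16, 8)
(-31, 8)
(-11.012, 8.698)
(3.979, 9.221)
(-15.973, 7.826)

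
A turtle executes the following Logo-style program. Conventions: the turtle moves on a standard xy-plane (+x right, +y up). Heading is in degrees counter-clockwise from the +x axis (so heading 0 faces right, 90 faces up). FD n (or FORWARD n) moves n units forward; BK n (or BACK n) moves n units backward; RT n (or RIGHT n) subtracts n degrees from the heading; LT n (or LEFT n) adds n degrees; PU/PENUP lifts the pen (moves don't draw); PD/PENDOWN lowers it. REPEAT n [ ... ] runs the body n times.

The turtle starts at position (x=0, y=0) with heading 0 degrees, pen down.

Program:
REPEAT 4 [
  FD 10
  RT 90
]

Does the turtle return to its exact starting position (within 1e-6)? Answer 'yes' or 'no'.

Answer: yes

Derivation:
Executing turtle program step by step:
Start: pos=(0,0), heading=0, pen down
REPEAT 4 [
  -- iteration 1/4 --
  FD 10: (0,0) -> (10,0) [heading=0, draw]
  RT 90: heading 0 -> 270
  -- iteration 2/4 --
  FD 10: (10,0) -> (10,-10) [heading=270, draw]
  RT 90: heading 270 -> 180
  -- iteration 3/4 --
  FD 10: (10,-10) -> (0,-10) [heading=180, draw]
  RT 90: heading 180 -> 90
  -- iteration 4/4 --
  FD 10: (0,-10) -> (0,0) [heading=90, draw]
  RT 90: heading 90 -> 0
]
Final: pos=(0,0), heading=0, 4 segment(s) drawn

Start position: (0, 0)
Final position: (0, 0)
Distance = 0; < 1e-6 -> CLOSED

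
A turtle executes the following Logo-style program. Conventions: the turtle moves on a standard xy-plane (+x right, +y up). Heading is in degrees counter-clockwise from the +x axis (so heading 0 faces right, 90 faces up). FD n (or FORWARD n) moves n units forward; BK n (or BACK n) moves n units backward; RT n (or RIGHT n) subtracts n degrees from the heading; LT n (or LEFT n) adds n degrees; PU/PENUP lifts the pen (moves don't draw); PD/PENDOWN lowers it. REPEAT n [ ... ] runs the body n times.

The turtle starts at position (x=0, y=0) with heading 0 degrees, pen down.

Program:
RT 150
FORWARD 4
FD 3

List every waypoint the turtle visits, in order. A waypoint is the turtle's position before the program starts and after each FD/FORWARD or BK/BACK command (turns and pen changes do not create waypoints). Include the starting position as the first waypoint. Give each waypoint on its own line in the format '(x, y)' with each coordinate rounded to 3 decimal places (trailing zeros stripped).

Executing turtle program step by step:
Start: pos=(0,0), heading=0, pen down
RT 150: heading 0 -> 210
FD 4: (0,0) -> (-3.464,-2) [heading=210, draw]
FD 3: (-3.464,-2) -> (-6.062,-3.5) [heading=210, draw]
Final: pos=(-6.062,-3.5), heading=210, 2 segment(s) drawn
Waypoints (3 total):
(0, 0)
(-3.464, -2)
(-6.062, -3.5)

Answer: (0, 0)
(-3.464, -2)
(-6.062, -3.5)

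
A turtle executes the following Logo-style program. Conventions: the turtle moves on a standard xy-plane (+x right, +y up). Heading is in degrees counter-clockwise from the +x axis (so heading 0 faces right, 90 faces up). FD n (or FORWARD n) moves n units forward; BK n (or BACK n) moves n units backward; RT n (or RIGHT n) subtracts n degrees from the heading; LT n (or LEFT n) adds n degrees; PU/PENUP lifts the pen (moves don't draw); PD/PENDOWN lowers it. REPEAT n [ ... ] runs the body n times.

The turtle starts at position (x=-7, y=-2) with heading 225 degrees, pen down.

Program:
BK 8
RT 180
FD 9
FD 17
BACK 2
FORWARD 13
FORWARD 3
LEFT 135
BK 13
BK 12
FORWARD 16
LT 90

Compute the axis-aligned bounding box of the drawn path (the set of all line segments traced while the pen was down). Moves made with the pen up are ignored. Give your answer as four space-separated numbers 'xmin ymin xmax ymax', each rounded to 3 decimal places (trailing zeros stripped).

Answer: -7 -2 51.941 31.941

Derivation:
Executing turtle program step by step:
Start: pos=(-7,-2), heading=225, pen down
BK 8: (-7,-2) -> (-1.343,3.657) [heading=225, draw]
RT 180: heading 225 -> 45
FD 9: (-1.343,3.657) -> (5.021,10.021) [heading=45, draw]
FD 17: (5.021,10.021) -> (17.042,22.042) [heading=45, draw]
BK 2: (17.042,22.042) -> (15.627,20.627) [heading=45, draw]
FD 13: (15.627,20.627) -> (24.82,29.82) [heading=45, draw]
FD 3: (24.82,29.82) -> (26.941,31.941) [heading=45, draw]
LT 135: heading 45 -> 180
BK 13: (26.941,31.941) -> (39.941,31.941) [heading=180, draw]
BK 12: (39.941,31.941) -> (51.941,31.941) [heading=180, draw]
FD 16: (51.941,31.941) -> (35.941,31.941) [heading=180, draw]
LT 90: heading 180 -> 270
Final: pos=(35.941,31.941), heading=270, 9 segment(s) drawn

Segment endpoints: x in {-7, -1.343, 5.021, 15.627, 17.042, 24.82, 26.941, 35.941, 39.941, 51.941}, y in {-2, 3.657, 10.021, 20.627, 22.042, 29.82, 31.941, 31.941}
xmin=-7, ymin=-2, xmax=51.941, ymax=31.941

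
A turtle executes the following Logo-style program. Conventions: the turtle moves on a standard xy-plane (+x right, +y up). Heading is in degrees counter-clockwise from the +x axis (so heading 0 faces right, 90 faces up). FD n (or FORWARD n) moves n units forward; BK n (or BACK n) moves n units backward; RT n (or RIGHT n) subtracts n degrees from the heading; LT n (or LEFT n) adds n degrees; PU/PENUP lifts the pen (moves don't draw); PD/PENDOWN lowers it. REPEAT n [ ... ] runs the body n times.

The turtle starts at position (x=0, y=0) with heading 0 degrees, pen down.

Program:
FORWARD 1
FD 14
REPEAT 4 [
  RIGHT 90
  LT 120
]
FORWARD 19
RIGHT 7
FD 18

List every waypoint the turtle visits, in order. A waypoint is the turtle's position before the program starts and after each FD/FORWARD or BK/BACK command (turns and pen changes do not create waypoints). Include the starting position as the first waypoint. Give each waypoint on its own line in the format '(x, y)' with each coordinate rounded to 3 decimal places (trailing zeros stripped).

Answer: (0, 0)
(1, 0)
(15, 0)
(5.5, 16.454)
(-1.533, 33.024)

Derivation:
Executing turtle program step by step:
Start: pos=(0,0), heading=0, pen down
FD 1: (0,0) -> (1,0) [heading=0, draw]
FD 14: (1,0) -> (15,0) [heading=0, draw]
REPEAT 4 [
  -- iteration 1/4 --
  RT 90: heading 0 -> 270
  LT 120: heading 270 -> 30
  -- iteration 2/4 --
  RT 90: heading 30 -> 300
  LT 120: heading 300 -> 60
  -- iteration 3/4 --
  RT 90: heading 60 -> 330
  LT 120: heading 330 -> 90
  -- iteration 4/4 --
  RT 90: heading 90 -> 0
  LT 120: heading 0 -> 120
]
FD 19: (15,0) -> (5.5,16.454) [heading=120, draw]
RT 7: heading 120 -> 113
FD 18: (5.5,16.454) -> (-1.533,33.024) [heading=113, draw]
Final: pos=(-1.533,33.024), heading=113, 4 segment(s) drawn
Waypoints (5 total):
(0, 0)
(1, 0)
(15, 0)
(5.5, 16.454)
(-1.533, 33.024)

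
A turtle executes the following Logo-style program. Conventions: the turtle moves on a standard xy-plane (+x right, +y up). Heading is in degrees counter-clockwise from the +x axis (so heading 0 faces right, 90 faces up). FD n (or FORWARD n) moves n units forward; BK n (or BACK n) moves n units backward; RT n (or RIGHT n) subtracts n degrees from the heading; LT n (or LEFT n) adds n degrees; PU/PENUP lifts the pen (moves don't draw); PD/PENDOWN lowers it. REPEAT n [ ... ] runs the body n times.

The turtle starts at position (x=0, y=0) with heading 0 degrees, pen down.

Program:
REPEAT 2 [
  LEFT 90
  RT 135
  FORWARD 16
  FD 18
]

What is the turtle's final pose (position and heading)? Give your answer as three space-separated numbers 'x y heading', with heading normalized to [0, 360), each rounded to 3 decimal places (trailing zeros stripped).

Answer: 24.042 -58.042 270

Derivation:
Executing turtle program step by step:
Start: pos=(0,0), heading=0, pen down
REPEAT 2 [
  -- iteration 1/2 --
  LT 90: heading 0 -> 90
  RT 135: heading 90 -> 315
  FD 16: (0,0) -> (11.314,-11.314) [heading=315, draw]
  FD 18: (11.314,-11.314) -> (24.042,-24.042) [heading=315, draw]
  -- iteration 2/2 --
  LT 90: heading 315 -> 45
  RT 135: heading 45 -> 270
  FD 16: (24.042,-24.042) -> (24.042,-40.042) [heading=270, draw]
  FD 18: (24.042,-40.042) -> (24.042,-58.042) [heading=270, draw]
]
Final: pos=(24.042,-58.042), heading=270, 4 segment(s) drawn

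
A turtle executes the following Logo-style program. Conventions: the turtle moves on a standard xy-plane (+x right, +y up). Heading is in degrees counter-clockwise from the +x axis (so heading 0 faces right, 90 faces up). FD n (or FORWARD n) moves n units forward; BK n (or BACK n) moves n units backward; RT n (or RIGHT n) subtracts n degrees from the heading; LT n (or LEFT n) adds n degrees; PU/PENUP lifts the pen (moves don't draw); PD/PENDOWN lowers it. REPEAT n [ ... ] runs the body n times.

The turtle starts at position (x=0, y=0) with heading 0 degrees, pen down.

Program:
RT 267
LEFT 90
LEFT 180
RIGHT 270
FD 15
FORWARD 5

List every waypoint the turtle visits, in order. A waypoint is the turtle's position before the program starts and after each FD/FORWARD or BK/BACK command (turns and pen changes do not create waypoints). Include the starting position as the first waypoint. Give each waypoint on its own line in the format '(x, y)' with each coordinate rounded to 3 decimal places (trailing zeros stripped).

Executing turtle program step by step:
Start: pos=(0,0), heading=0, pen down
RT 267: heading 0 -> 93
LT 90: heading 93 -> 183
LT 180: heading 183 -> 3
RT 270: heading 3 -> 93
FD 15: (0,0) -> (-0.785,14.979) [heading=93, draw]
FD 5: (-0.785,14.979) -> (-1.047,19.973) [heading=93, draw]
Final: pos=(-1.047,19.973), heading=93, 2 segment(s) drawn
Waypoints (3 total):
(0, 0)
(-0.785, 14.979)
(-1.047, 19.973)

Answer: (0, 0)
(-0.785, 14.979)
(-1.047, 19.973)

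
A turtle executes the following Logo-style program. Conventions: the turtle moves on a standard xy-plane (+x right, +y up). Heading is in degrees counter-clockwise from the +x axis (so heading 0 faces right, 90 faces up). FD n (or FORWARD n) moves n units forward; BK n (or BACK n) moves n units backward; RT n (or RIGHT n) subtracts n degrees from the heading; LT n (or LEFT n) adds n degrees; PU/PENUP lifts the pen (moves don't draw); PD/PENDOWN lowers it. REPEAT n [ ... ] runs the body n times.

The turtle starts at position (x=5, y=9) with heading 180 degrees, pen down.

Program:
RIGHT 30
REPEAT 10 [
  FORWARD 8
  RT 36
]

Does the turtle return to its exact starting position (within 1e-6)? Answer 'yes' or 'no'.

Executing turtle program step by step:
Start: pos=(5,9), heading=180, pen down
RT 30: heading 180 -> 150
REPEAT 10 [
  -- iteration 1/10 --
  FD 8: (5,9) -> (-1.928,13) [heading=150, draw]
  RT 36: heading 150 -> 114
  -- iteration 2/10 --
  FD 8: (-1.928,13) -> (-5.182,20.308) [heading=114, draw]
  RT 36: heading 114 -> 78
  -- iteration 3/10 --
  FD 8: (-5.182,20.308) -> (-3.519,28.134) [heading=78, draw]
  RT 36: heading 78 -> 42
  -- iteration 4/10 --
  FD 8: (-3.519,28.134) -> (2.426,33.487) [heading=42, draw]
  RT 36: heading 42 -> 6
  -- iteration 5/10 --
  FD 8: (2.426,33.487) -> (10.383,34.323) [heading=6, draw]
  RT 36: heading 6 -> 330
  -- iteration 6/10 --
  FD 8: (10.383,34.323) -> (17.311,30.323) [heading=330, draw]
  RT 36: heading 330 -> 294
  -- iteration 7/10 --
  FD 8: (17.311,30.323) -> (20.565,23.014) [heading=294, draw]
  RT 36: heading 294 -> 258
  -- iteration 8/10 --
  FD 8: (20.565,23.014) -> (18.901,15.189) [heading=258, draw]
  RT 36: heading 258 -> 222
  -- iteration 9/10 --
  FD 8: (18.901,15.189) -> (12.956,9.836) [heading=222, draw]
  RT 36: heading 222 -> 186
  -- iteration 10/10 --
  FD 8: (12.956,9.836) -> (5,9) [heading=186, draw]
  RT 36: heading 186 -> 150
]
Final: pos=(5,9), heading=150, 10 segment(s) drawn

Start position: (5, 9)
Final position: (5, 9)
Distance = 0; < 1e-6 -> CLOSED

Answer: yes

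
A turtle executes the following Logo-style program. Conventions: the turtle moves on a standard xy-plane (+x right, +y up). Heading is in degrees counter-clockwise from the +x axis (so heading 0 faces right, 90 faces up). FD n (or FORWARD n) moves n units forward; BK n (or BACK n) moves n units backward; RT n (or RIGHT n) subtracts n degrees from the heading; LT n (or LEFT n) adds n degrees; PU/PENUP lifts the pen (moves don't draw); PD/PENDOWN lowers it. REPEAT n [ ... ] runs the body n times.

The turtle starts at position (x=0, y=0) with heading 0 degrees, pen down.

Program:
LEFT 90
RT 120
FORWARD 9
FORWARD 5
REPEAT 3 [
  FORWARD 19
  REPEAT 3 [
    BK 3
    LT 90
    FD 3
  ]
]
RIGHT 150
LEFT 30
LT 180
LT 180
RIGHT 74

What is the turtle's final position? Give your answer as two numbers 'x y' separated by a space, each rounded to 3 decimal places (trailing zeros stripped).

Answer: 1.526 -19.356

Derivation:
Executing turtle program step by step:
Start: pos=(0,0), heading=0, pen down
LT 90: heading 0 -> 90
RT 120: heading 90 -> 330
FD 9: (0,0) -> (7.794,-4.5) [heading=330, draw]
FD 5: (7.794,-4.5) -> (12.124,-7) [heading=330, draw]
REPEAT 3 [
  -- iteration 1/3 --
  FD 19: (12.124,-7) -> (28.579,-16.5) [heading=330, draw]
  REPEAT 3 [
    -- iteration 1/3 --
    BK 3: (28.579,-16.5) -> (25.981,-15) [heading=330, draw]
    LT 90: heading 330 -> 60
    FD 3: (25.981,-15) -> (27.481,-12.402) [heading=60, draw]
    -- iteration 2/3 --
    BK 3: (27.481,-12.402) -> (25.981,-15) [heading=60, draw]
    LT 90: heading 60 -> 150
    FD 3: (25.981,-15) -> (23.383,-13.5) [heading=150, draw]
    -- iteration 3/3 --
    BK 3: (23.383,-13.5) -> (25.981,-15) [heading=150, draw]
    LT 90: heading 150 -> 240
    FD 3: (25.981,-15) -> (24.481,-17.598) [heading=240, draw]
  ]
  -- iteration 2/3 --
  FD 19: (24.481,-17.598) -> (14.981,-34.053) [heading=240, draw]
  REPEAT 3 [
    -- iteration 1/3 --
    BK 3: (14.981,-34.053) -> (16.481,-31.454) [heading=240, draw]
    LT 90: heading 240 -> 330
    FD 3: (16.481,-31.454) -> (19.079,-32.954) [heading=330, draw]
    -- iteration 2/3 --
    BK 3: (19.079,-32.954) -> (16.481,-31.454) [heading=330, draw]
    LT 90: heading 330 -> 60
    FD 3: (16.481,-31.454) -> (17.981,-28.856) [heading=60, draw]
    -- iteration 3/3 --
    BK 3: (17.981,-28.856) -> (16.481,-31.454) [heading=60, draw]
    LT 90: heading 60 -> 150
    FD 3: (16.481,-31.454) -> (13.883,-29.954) [heading=150, draw]
  ]
  -- iteration 3/3 --
  FD 19: (13.883,-29.954) -> (-2.572,-20.454) [heading=150, draw]
  REPEAT 3 [
    -- iteration 1/3 --
    BK 3: (-2.572,-20.454) -> (0.026,-21.954) [heading=150, draw]
    LT 90: heading 150 -> 240
    FD 3: (0.026,-21.954) -> (-1.474,-24.553) [heading=240, draw]
    -- iteration 2/3 --
    BK 3: (-1.474,-24.553) -> (0.026,-21.954) [heading=240, draw]
    LT 90: heading 240 -> 330
    FD 3: (0.026,-21.954) -> (2.624,-23.454) [heading=330, draw]
    -- iteration 3/3 --
    BK 3: (2.624,-23.454) -> (0.026,-21.954) [heading=330, draw]
    LT 90: heading 330 -> 60
    FD 3: (0.026,-21.954) -> (1.526,-19.356) [heading=60, draw]
  ]
]
RT 150: heading 60 -> 270
LT 30: heading 270 -> 300
LT 180: heading 300 -> 120
LT 180: heading 120 -> 300
RT 74: heading 300 -> 226
Final: pos=(1.526,-19.356), heading=226, 23 segment(s) drawn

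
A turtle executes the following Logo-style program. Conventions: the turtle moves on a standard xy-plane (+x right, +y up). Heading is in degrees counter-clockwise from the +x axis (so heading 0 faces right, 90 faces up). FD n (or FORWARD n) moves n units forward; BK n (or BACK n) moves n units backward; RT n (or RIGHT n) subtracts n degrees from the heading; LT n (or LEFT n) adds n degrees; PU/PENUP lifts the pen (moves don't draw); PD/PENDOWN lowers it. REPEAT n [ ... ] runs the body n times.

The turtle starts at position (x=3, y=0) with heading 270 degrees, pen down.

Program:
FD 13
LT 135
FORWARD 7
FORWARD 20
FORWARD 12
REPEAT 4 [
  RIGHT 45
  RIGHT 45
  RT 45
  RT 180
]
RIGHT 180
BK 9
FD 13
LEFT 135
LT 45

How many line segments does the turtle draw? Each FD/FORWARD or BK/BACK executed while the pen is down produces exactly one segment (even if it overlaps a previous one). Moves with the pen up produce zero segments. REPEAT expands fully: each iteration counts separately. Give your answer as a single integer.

Executing turtle program step by step:
Start: pos=(3,0), heading=270, pen down
FD 13: (3,0) -> (3,-13) [heading=270, draw]
LT 135: heading 270 -> 45
FD 7: (3,-13) -> (7.95,-8.05) [heading=45, draw]
FD 20: (7.95,-8.05) -> (22.092,6.092) [heading=45, draw]
FD 12: (22.092,6.092) -> (30.577,14.577) [heading=45, draw]
REPEAT 4 [
  -- iteration 1/4 --
  RT 45: heading 45 -> 0
  RT 45: heading 0 -> 315
  RT 45: heading 315 -> 270
  RT 180: heading 270 -> 90
  -- iteration 2/4 --
  RT 45: heading 90 -> 45
  RT 45: heading 45 -> 0
  RT 45: heading 0 -> 315
  RT 180: heading 315 -> 135
  -- iteration 3/4 --
  RT 45: heading 135 -> 90
  RT 45: heading 90 -> 45
  RT 45: heading 45 -> 0
  RT 180: heading 0 -> 180
  -- iteration 4/4 --
  RT 45: heading 180 -> 135
  RT 45: heading 135 -> 90
  RT 45: heading 90 -> 45
  RT 180: heading 45 -> 225
]
RT 180: heading 225 -> 45
BK 9: (30.577,14.577) -> (24.213,8.213) [heading=45, draw]
FD 13: (24.213,8.213) -> (33.406,17.406) [heading=45, draw]
LT 135: heading 45 -> 180
LT 45: heading 180 -> 225
Final: pos=(33.406,17.406), heading=225, 6 segment(s) drawn
Segments drawn: 6

Answer: 6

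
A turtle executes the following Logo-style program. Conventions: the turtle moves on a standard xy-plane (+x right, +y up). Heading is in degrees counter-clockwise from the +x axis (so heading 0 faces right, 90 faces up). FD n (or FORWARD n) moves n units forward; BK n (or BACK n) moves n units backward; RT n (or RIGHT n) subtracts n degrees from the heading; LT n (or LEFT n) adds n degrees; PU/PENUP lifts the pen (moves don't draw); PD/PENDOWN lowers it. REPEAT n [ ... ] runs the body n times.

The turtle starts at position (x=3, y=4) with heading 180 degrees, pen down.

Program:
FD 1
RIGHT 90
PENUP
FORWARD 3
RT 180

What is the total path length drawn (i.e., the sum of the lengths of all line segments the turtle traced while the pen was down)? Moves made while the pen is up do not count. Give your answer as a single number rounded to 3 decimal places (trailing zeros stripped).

Executing turtle program step by step:
Start: pos=(3,4), heading=180, pen down
FD 1: (3,4) -> (2,4) [heading=180, draw]
RT 90: heading 180 -> 90
PU: pen up
FD 3: (2,4) -> (2,7) [heading=90, move]
RT 180: heading 90 -> 270
Final: pos=(2,7), heading=270, 1 segment(s) drawn

Segment lengths:
  seg 1: (3,4) -> (2,4), length = 1
Total = 1

Answer: 1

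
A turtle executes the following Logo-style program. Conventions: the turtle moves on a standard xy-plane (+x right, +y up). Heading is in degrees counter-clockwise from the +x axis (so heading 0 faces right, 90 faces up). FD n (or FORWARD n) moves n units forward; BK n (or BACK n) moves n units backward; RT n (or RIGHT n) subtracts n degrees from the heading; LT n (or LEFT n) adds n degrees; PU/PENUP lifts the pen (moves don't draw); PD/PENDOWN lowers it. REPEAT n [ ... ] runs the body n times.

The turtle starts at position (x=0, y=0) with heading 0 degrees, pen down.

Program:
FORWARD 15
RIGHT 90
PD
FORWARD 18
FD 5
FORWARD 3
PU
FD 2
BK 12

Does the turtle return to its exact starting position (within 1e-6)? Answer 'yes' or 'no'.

Executing turtle program step by step:
Start: pos=(0,0), heading=0, pen down
FD 15: (0,0) -> (15,0) [heading=0, draw]
RT 90: heading 0 -> 270
PD: pen down
FD 18: (15,0) -> (15,-18) [heading=270, draw]
FD 5: (15,-18) -> (15,-23) [heading=270, draw]
FD 3: (15,-23) -> (15,-26) [heading=270, draw]
PU: pen up
FD 2: (15,-26) -> (15,-28) [heading=270, move]
BK 12: (15,-28) -> (15,-16) [heading=270, move]
Final: pos=(15,-16), heading=270, 4 segment(s) drawn

Start position: (0, 0)
Final position: (15, -16)
Distance = 21.932; >= 1e-6 -> NOT closed

Answer: no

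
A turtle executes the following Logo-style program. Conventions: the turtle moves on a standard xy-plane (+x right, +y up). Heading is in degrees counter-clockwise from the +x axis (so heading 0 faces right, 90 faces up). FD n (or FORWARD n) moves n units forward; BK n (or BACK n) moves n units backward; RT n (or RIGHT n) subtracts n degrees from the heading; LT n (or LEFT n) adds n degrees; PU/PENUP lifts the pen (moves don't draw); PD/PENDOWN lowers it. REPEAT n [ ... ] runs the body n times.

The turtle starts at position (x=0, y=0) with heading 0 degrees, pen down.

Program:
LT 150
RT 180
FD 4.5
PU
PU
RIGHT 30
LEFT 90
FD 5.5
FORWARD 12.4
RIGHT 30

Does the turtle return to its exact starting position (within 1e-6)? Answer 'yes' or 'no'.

Answer: no

Derivation:
Executing turtle program step by step:
Start: pos=(0,0), heading=0, pen down
LT 150: heading 0 -> 150
RT 180: heading 150 -> 330
FD 4.5: (0,0) -> (3.897,-2.25) [heading=330, draw]
PU: pen up
PU: pen up
RT 30: heading 330 -> 300
LT 90: heading 300 -> 30
FD 5.5: (3.897,-2.25) -> (8.66,0.5) [heading=30, move]
FD 12.4: (8.66,0.5) -> (19.399,6.7) [heading=30, move]
RT 30: heading 30 -> 0
Final: pos=(19.399,6.7), heading=0, 1 segment(s) drawn

Start position: (0, 0)
Final position: (19.399, 6.7)
Distance = 20.523; >= 1e-6 -> NOT closed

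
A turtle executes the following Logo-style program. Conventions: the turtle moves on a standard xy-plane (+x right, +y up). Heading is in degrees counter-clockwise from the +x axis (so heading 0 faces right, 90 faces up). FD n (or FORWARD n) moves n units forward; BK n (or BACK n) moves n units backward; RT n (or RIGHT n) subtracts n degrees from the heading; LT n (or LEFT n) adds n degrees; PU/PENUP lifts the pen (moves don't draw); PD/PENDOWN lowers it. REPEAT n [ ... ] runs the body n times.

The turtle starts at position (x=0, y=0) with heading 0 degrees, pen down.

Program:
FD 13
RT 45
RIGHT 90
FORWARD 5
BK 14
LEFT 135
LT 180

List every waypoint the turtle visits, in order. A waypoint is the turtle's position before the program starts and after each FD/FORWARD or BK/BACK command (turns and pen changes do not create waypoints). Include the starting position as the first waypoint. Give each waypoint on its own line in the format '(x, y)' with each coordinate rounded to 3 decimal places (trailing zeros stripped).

Answer: (0, 0)
(13, 0)
(9.464, -3.536)
(19.364, 6.364)

Derivation:
Executing turtle program step by step:
Start: pos=(0,0), heading=0, pen down
FD 13: (0,0) -> (13,0) [heading=0, draw]
RT 45: heading 0 -> 315
RT 90: heading 315 -> 225
FD 5: (13,0) -> (9.464,-3.536) [heading=225, draw]
BK 14: (9.464,-3.536) -> (19.364,6.364) [heading=225, draw]
LT 135: heading 225 -> 0
LT 180: heading 0 -> 180
Final: pos=(19.364,6.364), heading=180, 3 segment(s) drawn
Waypoints (4 total):
(0, 0)
(13, 0)
(9.464, -3.536)
(19.364, 6.364)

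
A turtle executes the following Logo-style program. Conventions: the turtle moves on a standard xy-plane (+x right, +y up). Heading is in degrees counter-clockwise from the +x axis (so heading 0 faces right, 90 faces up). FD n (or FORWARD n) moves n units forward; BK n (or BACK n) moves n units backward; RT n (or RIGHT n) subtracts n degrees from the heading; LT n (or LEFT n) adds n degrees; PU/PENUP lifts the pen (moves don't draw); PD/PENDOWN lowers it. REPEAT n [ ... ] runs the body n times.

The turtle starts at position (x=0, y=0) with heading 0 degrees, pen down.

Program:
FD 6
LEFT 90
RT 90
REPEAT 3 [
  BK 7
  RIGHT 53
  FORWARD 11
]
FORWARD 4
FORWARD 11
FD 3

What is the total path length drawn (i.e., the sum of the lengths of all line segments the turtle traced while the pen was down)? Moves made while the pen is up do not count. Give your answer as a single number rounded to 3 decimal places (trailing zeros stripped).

Answer: 78

Derivation:
Executing turtle program step by step:
Start: pos=(0,0), heading=0, pen down
FD 6: (0,0) -> (6,0) [heading=0, draw]
LT 90: heading 0 -> 90
RT 90: heading 90 -> 0
REPEAT 3 [
  -- iteration 1/3 --
  BK 7: (6,0) -> (-1,0) [heading=0, draw]
  RT 53: heading 0 -> 307
  FD 11: (-1,0) -> (5.62,-8.785) [heading=307, draw]
  -- iteration 2/3 --
  BK 7: (5.62,-8.785) -> (1.407,-3.195) [heading=307, draw]
  RT 53: heading 307 -> 254
  FD 11: (1.407,-3.195) -> (-1.625,-13.768) [heading=254, draw]
  -- iteration 3/3 --
  BK 7: (-1.625,-13.768) -> (0.305,-7.04) [heading=254, draw]
  RT 53: heading 254 -> 201
  FD 11: (0.305,-7.04) -> (-9.965,-10.982) [heading=201, draw]
]
FD 4: (-9.965,-10.982) -> (-13.699,-12.415) [heading=201, draw]
FD 11: (-13.699,-12.415) -> (-23.968,-16.357) [heading=201, draw]
FD 3: (-23.968,-16.357) -> (-26.769,-17.432) [heading=201, draw]
Final: pos=(-26.769,-17.432), heading=201, 10 segment(s) drawn

Segment lengths:
  seg 1: (0,0) -> (6,0), length = 6
  seg 2: (6,0) -> (-1,0), length = 7
  seg 3: (-1,0) -> (5.62,-8.785), length = 11
  seg 4: (5.62,-8.785) -> (1.407,-3.195), length = 7
  seg 5: (1.407,-3.195) -> (-1.625,-13.768), length = 11
  seg 6: (-1.625,-13.768) -> (0.305,-7.04), length = 7
  seg 7: (0.305,-7.04) -> (-9.965,-10.982), length = 11
  seg 8: (-9.965,-10.982) -> (-13.699,-12.415), length = 4
  seg 9: (-13.699,-12.415) -> (-23.968,-16.357), length = 11
  seg 10: (-23.968,-16.357) -> (-26.769,-17.432), length = 3
Total = 78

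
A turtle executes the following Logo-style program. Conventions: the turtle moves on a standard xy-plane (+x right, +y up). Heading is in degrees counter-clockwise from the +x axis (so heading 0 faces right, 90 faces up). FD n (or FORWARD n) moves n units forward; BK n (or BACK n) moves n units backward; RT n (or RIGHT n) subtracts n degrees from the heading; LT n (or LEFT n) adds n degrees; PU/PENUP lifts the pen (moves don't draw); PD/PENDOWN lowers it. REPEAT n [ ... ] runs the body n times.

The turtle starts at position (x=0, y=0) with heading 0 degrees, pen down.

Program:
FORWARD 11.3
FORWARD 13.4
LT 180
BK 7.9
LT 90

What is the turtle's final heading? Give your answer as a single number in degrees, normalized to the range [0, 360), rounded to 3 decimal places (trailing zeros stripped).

Answer: 270

Derivation:
Executing turtle program step by step:
Start: pos=(0,0), heading=0, pen down
FD 11.3: (0,0) -> (11.3,0) [heading=0, draw]
FD 13.4: (11.3,0) -> (24.7,0) [heading=0, draw]
LT 180: heading 0 -> 180
BK 7.9: (24.7,0) -> (32.6,0) [heading=180, draw]
LT 90: heading 180 -> 270
Final: pos=(32.6,0), heading=270, 3 segment(s) drawn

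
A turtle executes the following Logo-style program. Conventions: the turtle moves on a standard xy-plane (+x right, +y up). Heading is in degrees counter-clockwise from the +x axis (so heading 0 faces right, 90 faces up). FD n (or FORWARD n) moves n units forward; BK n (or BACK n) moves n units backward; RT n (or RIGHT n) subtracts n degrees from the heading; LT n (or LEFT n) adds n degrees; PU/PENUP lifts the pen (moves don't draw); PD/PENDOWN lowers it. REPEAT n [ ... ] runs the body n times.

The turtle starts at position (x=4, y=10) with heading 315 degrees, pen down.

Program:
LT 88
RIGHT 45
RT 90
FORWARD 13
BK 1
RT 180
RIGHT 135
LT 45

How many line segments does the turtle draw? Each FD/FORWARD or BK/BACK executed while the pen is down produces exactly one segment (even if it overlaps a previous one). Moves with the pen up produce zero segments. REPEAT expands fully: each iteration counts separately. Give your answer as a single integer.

Executing turtle program step by step:
Start: pos=(4,10), heading=315, pen down
LT 88: heading 315 -> 43
RT 45: heading 43 -> 358
RT 90: heading 358 -> 268
FD 13: (4,10) -> (3.546,-2.992) [heading=268, draw]
BK 1: (3.546,-2.992) -> (3.581,-1.993) [heading=268, draw]
RT 180: heading 268 -> 88
RT 135: heading 88 -> 313
LT 45: heading 313 -> 358
Final: pos=(3.581,-1.993), heading=358, 2 segment(s) drawn
Segments drawn: 2

Answer: 2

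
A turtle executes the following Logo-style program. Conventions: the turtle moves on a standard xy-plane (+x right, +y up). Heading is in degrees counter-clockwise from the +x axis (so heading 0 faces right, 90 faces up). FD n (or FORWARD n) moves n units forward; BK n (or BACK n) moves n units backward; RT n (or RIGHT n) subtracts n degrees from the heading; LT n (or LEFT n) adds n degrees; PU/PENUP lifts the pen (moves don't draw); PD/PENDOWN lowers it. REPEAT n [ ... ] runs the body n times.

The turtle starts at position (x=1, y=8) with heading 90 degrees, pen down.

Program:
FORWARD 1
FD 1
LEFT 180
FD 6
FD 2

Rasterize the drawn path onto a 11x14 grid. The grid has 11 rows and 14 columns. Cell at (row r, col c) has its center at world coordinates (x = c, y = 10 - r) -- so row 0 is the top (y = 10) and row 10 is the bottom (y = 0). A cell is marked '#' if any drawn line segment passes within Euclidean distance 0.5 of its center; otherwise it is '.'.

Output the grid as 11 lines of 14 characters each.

Segment 0: (1,8) -> (1,9)
Segment 1: (1,9) -> (1,10)
Segment 2: (1,10) -> (1,4)
Segment 3: (1,4) -> (1,2)

Answer: .#............
.#............
.#............
.#............
.#............
.#............
.#............
.#............
.#............
..............
..............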